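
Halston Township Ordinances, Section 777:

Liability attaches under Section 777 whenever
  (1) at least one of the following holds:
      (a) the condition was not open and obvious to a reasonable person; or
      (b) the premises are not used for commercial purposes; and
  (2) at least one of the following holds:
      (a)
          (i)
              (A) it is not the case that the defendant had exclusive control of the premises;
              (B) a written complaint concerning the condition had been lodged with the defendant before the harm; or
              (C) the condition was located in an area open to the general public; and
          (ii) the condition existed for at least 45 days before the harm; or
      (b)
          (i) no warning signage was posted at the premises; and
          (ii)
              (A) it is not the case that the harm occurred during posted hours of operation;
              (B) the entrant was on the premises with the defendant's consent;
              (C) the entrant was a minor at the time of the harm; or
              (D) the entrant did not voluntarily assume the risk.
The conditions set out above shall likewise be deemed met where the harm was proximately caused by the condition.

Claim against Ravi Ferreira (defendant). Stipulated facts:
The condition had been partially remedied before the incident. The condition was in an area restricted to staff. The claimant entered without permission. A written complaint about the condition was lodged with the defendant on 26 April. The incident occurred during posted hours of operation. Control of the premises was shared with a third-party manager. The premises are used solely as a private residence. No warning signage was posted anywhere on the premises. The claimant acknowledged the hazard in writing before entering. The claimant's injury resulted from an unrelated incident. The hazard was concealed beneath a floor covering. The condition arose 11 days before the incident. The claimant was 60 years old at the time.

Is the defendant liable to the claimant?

(a) not open/obvious — satisfied.
(b) not (commercial use) — met.
(1) = T OR T = true.
(A) not (exclusive control) — met.
(B) complaint lodged — satisfied.
(C) public area — fails.
(i): T OR T OR F → true.
(ii) condition ≥45 days old — not met.
(a): T AND F → false.
(i) no signage posted — holds.
(A) not (during posted hours) — fails.
(B) consent to enter — not satisfied.
(C) entrant a minor — fails.
(D) no assumed risk — not satisfied.
So (ii) is not satisfied (F OR F OR F OR F).
(b) = T AND F = false.
(2): F OR F → false.
Overall = T AND F = false.
Exception (proximate cause) — not satisfied.
Result: main false OR exception false → false.

No — not liable.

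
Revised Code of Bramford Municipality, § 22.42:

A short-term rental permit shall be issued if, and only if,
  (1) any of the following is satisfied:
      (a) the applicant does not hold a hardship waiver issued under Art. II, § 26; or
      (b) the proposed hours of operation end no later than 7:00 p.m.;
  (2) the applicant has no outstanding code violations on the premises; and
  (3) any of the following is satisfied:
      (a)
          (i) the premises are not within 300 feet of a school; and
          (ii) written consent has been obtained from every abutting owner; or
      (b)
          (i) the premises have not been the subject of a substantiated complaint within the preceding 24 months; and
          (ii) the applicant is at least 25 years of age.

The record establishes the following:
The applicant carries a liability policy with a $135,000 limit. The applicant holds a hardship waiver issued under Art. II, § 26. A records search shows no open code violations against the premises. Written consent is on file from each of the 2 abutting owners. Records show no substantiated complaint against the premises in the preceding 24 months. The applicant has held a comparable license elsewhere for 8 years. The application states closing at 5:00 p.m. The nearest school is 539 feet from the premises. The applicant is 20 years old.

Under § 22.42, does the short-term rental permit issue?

Yes — granted.

(a) not (hardship waiver) — not satisfied.
(b) closes by 7 p.m. — holds.
(1) = F OR T = true.
(2) no code violations — holds.
(i) ≥300 ft from school — holds.
(ii) all abutters consent — met.
(a): T AND T → true.
(i) no complaint in 24 mo. — satisfied.
(ii) age ≥ 25 — not satisfied.
(b): T AND F → false.
(3): T OR F → true.
So Overall is satisfied (T AND T AND T).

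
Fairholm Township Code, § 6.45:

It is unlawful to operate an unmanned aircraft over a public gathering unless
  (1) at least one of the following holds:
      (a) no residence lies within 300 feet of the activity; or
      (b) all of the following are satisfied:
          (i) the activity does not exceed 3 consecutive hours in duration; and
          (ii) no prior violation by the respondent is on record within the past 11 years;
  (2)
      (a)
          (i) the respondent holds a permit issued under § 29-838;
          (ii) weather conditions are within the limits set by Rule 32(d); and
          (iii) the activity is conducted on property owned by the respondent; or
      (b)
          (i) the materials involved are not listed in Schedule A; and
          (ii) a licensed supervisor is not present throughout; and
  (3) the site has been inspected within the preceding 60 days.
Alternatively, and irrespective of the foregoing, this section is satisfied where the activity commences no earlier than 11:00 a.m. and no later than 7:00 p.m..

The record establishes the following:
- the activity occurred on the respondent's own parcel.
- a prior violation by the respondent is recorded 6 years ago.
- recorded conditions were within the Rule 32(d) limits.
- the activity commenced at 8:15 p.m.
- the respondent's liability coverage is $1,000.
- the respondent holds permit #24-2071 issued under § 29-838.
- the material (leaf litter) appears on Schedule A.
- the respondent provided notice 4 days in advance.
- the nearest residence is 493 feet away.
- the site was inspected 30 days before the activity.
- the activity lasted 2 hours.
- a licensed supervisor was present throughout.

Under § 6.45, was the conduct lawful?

(a) no residence in 300 ft — holds.
(i) ≤ 3 hrs duration — holds.
(ii) no prior violation — not met.
(b): T AND F → false.
So (1) is satisfied (T OR F).
(i) holds permit — met.
(ii) weather ok — satisfied.
(iii) own property — satisfied.
So (a) is satisfied (T AND T AND T).
(i) not (Schedule A material) — fails.
(ii) not (supervisor present) — not satisfied.
(b) = F AND F = false.
(2): T OR F → true.
(3) site inspected — holds.
Overall: T AND T AND T → true.
Exception (start within hours) — not satisfied.
Result: main true OR exception false → true.

Yes — lawful.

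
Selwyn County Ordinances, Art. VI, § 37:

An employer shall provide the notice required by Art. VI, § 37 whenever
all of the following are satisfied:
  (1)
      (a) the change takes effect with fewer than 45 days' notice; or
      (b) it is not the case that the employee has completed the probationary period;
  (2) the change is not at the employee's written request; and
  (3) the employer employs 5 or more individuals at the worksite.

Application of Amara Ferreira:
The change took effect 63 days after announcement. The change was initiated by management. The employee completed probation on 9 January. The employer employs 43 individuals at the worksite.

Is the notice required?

No — not required.

(a) < 45 days' notice — fails.
(b) not (past probation) — not met.
So (1) is not satisfied (F OR F).
(2) not employee-requested — holds.
(3) ≥ 5 at site — satisfied.
Overall: F AND T AND T → false.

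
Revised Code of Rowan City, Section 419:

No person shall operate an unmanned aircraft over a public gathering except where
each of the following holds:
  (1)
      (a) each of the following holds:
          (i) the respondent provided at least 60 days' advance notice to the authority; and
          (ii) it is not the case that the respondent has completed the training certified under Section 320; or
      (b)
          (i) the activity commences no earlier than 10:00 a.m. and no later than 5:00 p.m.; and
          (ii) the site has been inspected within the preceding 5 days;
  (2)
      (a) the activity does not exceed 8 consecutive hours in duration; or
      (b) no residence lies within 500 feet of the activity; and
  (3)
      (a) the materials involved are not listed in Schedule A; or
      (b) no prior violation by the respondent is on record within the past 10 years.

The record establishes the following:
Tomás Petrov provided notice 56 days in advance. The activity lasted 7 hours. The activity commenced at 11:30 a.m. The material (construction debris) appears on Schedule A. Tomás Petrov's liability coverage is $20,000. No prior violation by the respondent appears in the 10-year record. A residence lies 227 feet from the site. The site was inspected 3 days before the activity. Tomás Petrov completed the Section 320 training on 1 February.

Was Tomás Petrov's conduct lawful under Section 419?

(i) ≥60 days' notice — not satisfied.
(ii) not (training certified) — not met.
(a): F AND F → false.
(i) start within hours — holds.
(ii) site inspected — holds.
(b) = T AND T = true.
(1): F OR T → true.
(a) ≤ 8 hrs duration — met.
(b) no residence in 500 ft — fails.
(2): T OR F → true.
(a) not (Schedule A material) — not met.
(b) no prior violation — satisfied.
(3) = F OR T = true.
Overall: T AND T AND T → true.

Yes — lawful.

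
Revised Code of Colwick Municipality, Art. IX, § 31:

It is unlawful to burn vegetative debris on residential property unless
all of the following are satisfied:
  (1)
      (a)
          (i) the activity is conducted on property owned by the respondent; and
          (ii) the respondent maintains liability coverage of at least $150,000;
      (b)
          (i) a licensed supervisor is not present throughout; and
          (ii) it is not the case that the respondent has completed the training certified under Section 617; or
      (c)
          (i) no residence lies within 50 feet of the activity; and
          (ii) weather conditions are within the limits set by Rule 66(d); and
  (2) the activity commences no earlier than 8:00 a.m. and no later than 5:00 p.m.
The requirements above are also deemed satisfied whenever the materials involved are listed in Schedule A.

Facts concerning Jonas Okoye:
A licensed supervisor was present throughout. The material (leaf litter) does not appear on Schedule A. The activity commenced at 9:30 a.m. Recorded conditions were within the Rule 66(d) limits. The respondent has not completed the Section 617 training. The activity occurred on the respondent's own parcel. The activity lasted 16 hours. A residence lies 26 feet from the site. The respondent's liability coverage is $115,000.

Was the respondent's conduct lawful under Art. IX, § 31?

No — unlawful.

(i) own property — satisfied.
(ii) coverage ≥ $150,000 — not satisfied.
(a): T AND F → false.
(i) not (supervisor present) — not met.
(ii) not (training certified) — satisfied.
(b): F AND T → false.
(i) no residence in 50 ft — fails.
(ii) weather ok — met.
So (c) is not satisfied (F AND T).
(1): F OR F OR F → false.
(2) start within hours — holds.
So Overall is not satisfied (F AND T).
Exception (Schedule A material) — not satisfied.
Result: main false OR exception false → false.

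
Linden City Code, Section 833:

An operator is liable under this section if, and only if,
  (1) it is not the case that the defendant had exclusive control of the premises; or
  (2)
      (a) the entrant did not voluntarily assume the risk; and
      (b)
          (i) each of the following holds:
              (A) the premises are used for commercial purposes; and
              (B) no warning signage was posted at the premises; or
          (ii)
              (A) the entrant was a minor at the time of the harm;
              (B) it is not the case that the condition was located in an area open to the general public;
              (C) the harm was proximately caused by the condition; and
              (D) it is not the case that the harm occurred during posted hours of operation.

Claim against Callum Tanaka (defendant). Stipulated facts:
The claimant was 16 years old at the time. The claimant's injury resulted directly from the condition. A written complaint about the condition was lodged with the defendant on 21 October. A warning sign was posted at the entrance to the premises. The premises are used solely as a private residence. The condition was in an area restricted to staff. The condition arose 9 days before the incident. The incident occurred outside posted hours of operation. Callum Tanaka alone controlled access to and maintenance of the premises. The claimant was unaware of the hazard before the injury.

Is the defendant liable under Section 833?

Yes — liable.

(1) not (exclusive control) — not met.
(a) no assumed risk — satisfied.
(A) commercial use — fails.
(B) no signage posted — fails.
(i) = F AND F = false.
(A) entrant a minor — holds.
(B) not (public area) — holds.
(C) proximate cause — met.
(D) not (during posted hours) — met.
(ii) = T AND T AND T AND T = true.
(b) = F OR T = true.
So (2) is satisfied (T AND T).
Overall = F OR T = true.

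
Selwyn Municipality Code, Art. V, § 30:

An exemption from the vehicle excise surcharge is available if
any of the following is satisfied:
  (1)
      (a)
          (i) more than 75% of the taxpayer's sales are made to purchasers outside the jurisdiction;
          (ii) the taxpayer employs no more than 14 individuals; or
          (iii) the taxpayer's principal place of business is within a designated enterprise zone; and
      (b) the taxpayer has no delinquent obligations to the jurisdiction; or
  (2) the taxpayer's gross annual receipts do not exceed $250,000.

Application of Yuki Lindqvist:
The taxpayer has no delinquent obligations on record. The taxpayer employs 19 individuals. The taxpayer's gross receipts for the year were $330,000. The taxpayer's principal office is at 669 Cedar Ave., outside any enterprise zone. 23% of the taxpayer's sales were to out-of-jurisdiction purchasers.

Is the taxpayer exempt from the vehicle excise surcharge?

No — not exempt.

(i) >75% out-of-jur. sales — not satisfied.
(ii) ≤ 14 employees — fails.
(iii) in enterprise zone — not satisfied.
(a) = F OR F OR F = false.
(b) no delinquency — met.
(1): F AND T → false.
(2) receipts ≤ $250,000 — fails.
So Overall is not satisfied (F OR F).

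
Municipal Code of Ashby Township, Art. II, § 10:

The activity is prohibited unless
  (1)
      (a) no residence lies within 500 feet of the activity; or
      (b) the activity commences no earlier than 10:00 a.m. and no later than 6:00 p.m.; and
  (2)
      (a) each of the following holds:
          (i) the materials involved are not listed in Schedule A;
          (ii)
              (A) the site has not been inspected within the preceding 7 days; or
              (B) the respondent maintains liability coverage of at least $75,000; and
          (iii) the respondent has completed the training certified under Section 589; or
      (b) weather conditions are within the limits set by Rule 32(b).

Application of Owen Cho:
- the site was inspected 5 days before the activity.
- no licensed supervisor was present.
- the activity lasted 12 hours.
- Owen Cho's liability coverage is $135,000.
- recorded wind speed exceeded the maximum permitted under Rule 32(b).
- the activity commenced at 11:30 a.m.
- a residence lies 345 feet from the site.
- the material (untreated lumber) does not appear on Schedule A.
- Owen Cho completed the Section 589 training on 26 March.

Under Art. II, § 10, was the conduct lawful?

Yes — lawful.

(a) no residence in 500 ft — not met.
(b) start within hours — satisfied.
(1): F OR T → true.
(i) not (Schedule A material) — holds.
(A) not (site inspected) — not met.
(B) coverage ≥ $75,000 — met.
(ii): F OR T → true.
(iii) training certified — holds.
(a) = T AND T AND T = true.
(b) weather ok — fails.
So (2) is satisfied (T OR F).
Overall: T AND T → true.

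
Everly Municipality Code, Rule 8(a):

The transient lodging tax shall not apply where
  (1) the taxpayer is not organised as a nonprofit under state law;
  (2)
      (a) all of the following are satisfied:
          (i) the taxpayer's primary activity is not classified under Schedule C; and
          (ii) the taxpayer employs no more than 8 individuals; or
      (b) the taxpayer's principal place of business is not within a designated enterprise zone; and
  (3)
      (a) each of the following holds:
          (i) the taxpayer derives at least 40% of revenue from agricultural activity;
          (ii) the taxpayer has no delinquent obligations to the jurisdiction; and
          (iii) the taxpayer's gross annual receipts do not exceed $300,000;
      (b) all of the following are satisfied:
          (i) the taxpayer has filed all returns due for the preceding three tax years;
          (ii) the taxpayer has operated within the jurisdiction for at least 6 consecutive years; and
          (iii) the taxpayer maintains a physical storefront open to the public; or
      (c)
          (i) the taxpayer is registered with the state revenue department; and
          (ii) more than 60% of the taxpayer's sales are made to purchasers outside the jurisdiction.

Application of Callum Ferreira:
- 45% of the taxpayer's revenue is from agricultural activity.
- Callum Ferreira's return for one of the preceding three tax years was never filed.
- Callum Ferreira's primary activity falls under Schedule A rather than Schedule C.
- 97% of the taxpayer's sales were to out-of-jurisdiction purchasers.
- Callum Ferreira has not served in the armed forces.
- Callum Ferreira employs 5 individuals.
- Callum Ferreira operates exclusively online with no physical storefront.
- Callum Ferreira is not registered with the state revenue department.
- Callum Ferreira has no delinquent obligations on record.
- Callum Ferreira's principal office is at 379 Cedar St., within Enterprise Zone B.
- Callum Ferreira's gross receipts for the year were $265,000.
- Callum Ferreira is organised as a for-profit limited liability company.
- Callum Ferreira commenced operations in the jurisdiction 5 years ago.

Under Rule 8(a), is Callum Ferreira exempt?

(1) not (nonprofit) — holds.
(i) not (Schedule C activity) — met.
(ii) ≤ 8 employees — satisfied.
(a): T AND T → true.
(b) not (in enterprise zone) — not met.
So (2) is satisfied (T OR F).
(i) ≥40% agricultural — holds.
(ii) no delinquency — holds.
(iii) receipts ≤ $300,000 — holds.
So (a) is satisfied (T AND T AND T).
(i) returns current — not met.
(ii) ≥ 6 yrs in jurisdiction — fails.
(iii) has storefront — fails.
So (b) is not satisfied (F AND F AND F).
(i) state-registered — fails.
(ii) >60% out-of-jur. sales — met.
(c): F AND T → false.
(3): T OR F OR F → true.
So Overall is satisfied (T AND T AND T).

Yes — exempt.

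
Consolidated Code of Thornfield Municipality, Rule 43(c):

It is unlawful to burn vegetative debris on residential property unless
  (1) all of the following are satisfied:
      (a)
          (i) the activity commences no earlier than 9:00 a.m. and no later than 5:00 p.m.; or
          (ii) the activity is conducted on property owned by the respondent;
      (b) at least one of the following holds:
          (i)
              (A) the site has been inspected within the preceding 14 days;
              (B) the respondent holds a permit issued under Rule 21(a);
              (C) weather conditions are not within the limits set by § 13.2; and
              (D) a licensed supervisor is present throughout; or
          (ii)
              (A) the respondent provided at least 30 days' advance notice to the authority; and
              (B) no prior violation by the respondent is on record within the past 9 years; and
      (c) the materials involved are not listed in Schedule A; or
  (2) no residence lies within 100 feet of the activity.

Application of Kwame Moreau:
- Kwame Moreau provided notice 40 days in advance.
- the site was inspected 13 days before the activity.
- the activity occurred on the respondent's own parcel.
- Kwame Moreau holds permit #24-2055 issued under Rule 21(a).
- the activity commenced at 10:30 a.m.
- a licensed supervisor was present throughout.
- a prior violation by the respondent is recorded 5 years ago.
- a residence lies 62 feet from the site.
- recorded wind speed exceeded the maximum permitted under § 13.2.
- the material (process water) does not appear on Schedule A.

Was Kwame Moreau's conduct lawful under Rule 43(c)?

Yes — lawful.

(i) start within hours — holds.
(ii) own property — holds.
(a) = T OR T = true.
(A) site inspected — met.
(B) holds permit — holds.
(C) not (weather ok) — holds.
(D) supervisor present — holds.
(i): T AND T AND T AND T → true.
(A) ≥30 days' notice — met.
(B) no prior violation — not met.
So (ii) is not satisfied (T AND F).
(b) = T OR F = true.
(c) not (Schedule A material) — satisfied.
So (1) is satisfied (T AND T AND T).
(2) no residence in 100 ft — not met.
Overall = T OR F = true.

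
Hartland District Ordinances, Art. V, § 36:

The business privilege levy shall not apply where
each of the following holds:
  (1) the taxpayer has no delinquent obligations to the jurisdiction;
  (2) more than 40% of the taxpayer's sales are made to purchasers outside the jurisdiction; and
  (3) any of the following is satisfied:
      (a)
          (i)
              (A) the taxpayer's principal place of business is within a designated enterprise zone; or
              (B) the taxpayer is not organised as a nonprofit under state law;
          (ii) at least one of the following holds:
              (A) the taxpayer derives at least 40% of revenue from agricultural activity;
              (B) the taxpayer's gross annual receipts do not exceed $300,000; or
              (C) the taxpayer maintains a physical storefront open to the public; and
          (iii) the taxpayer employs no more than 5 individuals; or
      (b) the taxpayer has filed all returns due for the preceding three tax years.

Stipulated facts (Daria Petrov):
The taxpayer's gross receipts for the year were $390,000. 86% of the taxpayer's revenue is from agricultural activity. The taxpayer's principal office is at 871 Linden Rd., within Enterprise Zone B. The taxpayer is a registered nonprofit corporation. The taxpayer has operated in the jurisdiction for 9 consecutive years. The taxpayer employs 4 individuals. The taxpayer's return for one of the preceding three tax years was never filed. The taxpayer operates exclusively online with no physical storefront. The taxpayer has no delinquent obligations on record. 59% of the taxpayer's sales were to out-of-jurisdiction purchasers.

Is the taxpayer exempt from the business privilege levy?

Yes — exempt.

(1) no delinquency — satisfied.
(2) >40% out-of-jur. sales — met.
(A) in enterprise zone — holds.
(B) not (nonprofit) — not satisfied.
(i) = T OR F = true.
(A) ≥40% agricultural — holds.
(B) receipts ≤ $300,000 — not met.
(C) has storefront — fails.
So (ii) is satisfied (T OR F OR F).
(iii) ≤ 5 employees — satisfied.
(a) = T AND T AND T = true.
(b) returns current — fails.
(3): T OR F → true.
So Overall is satisfied (T AND T AND T).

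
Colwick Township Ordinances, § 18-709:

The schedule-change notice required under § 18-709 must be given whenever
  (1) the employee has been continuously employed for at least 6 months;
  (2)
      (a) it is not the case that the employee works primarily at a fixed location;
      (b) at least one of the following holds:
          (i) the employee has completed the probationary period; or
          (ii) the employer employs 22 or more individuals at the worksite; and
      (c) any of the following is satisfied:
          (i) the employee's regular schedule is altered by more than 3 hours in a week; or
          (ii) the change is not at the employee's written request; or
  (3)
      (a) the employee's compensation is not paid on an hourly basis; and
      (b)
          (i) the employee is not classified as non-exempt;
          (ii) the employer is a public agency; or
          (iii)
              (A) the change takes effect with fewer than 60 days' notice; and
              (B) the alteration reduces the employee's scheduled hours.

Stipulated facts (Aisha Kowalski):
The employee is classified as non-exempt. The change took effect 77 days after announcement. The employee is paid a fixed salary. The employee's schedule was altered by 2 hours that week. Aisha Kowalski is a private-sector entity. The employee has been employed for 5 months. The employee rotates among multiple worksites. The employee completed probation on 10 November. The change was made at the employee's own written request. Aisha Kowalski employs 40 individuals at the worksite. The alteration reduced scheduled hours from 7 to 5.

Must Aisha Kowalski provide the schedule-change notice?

No — not required.

(1) tenure ≥ 6 mo. — not met.
(a) not (fixed location) — met.
(i) past probation — holds.
(ii) ≥ 22 at site — satisfied.
So (b) is satisfied (T OR T).
(i) schedule shift > 3h — not met.
(ii) not employee-requested — fails.
(c) = F OR F = false.
(2): T AND T AND F → false.
(a) not (hourly-paid) — satisfied.
(i) not (non-exempt) — not met.
(ii) public agency — not satisfied.
(A) < 60 days' notice — not met.
(B) hours reduced — met.
So (iii) is not satisfied (F AND T).
(b) = F OR F OR F = false.
(3) = T AND F = false.
Overall: F OR F OR F → false.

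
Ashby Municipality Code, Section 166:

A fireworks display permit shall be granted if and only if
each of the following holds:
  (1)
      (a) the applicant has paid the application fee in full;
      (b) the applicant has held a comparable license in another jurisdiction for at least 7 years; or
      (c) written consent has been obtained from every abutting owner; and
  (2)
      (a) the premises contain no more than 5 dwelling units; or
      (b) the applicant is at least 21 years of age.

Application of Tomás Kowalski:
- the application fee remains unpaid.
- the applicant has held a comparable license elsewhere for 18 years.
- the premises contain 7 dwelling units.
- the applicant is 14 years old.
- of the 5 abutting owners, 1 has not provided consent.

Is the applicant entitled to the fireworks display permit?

(a) fee paid — fails.
(b) prior license ≥ 7 yr — satisfied.
(c) all abutters consent — not satisfied.
So (1) is satisfied (F OR T OR F).
(a) ≤ 5 units — not satisfied.
(b) age ≥ 21 — not satisfied.
(2) = F OR F = false.
So Overall is not satisfied (T AND F).

No — denied.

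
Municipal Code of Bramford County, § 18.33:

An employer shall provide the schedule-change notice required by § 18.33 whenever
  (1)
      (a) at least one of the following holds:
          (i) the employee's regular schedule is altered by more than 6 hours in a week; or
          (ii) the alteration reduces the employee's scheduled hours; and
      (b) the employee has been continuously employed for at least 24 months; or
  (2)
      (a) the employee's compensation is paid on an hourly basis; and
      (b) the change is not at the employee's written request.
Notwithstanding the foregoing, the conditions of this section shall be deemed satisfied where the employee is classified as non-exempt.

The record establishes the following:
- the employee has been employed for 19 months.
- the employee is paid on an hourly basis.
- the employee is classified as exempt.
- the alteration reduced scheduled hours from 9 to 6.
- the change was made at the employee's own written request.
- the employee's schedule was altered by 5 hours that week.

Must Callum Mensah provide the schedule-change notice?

No — not required.

(i) schedule shift > 6h — fails.
(ii) hours reduced — met.
(a): F OR T → true.
(b) tenure ≥ 24 mo. — not met.
(1): T AND F → false.
(a) hourly-paid — satisfied.
(b) not employee-requested — fails.
(2): T AND F → false.
Overall = F OR F = false.
Exception (non-exempt) — not satisfied.
Result: main false OR exception false → false.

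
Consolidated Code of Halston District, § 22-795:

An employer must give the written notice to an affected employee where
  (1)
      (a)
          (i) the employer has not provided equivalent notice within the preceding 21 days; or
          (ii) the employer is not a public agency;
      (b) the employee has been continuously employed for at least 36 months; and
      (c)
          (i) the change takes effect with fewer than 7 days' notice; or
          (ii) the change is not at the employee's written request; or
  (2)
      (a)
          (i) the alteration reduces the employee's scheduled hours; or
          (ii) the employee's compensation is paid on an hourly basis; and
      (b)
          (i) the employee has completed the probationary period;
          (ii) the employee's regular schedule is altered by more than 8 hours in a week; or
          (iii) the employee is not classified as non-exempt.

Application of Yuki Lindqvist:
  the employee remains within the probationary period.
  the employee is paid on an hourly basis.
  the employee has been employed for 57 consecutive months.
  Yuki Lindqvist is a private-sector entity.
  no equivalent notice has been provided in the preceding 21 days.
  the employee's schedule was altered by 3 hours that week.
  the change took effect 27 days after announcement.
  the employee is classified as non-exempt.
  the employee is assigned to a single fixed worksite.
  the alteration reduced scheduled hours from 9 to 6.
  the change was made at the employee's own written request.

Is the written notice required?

(i) no recent notice — holds.
(ii) not (public agency) — satisfied.
(a): T OR T → true.
(b) tenure ≥ 36 mo. — met.
(i) < 7 days' notice — not satisfied.
(ii) not employee-requested — not met.
So (c) is not satisfied (F OR F).
So (1) is not satisfied (T AND T AND F).
(i) hours reduced — satisfied.
(ii) hourly-paid — met.
(a): T OR T → true.
(i) past probation — not satisfied.
(ii) schedule shift > 8h — not satisfied.
(iii) not (non-exempt) — not met.
(b): F OR F OR F → false.
(2): T AND F → false.
Overall = F OR F = false.

No — not required.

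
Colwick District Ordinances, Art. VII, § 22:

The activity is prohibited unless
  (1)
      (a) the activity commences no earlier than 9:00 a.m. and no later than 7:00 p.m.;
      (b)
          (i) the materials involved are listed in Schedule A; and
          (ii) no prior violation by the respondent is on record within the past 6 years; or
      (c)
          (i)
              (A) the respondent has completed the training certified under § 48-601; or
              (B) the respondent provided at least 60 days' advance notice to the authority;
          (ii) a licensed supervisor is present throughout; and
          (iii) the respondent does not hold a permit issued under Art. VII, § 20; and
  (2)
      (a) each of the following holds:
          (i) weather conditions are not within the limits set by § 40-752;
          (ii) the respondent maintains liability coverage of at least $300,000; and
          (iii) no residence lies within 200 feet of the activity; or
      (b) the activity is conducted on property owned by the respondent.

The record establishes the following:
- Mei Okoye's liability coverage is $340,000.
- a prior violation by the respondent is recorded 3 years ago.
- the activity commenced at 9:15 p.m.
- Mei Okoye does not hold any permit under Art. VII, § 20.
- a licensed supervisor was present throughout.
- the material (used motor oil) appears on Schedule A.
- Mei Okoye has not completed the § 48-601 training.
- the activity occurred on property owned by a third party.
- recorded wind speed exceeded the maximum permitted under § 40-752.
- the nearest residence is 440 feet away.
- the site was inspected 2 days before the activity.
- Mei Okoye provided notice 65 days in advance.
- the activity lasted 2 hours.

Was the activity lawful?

Yes — lawful.

(a) start within hours — not satisfied.
(i) Schedule A material — holds.
(ii) no prior violation — fails.
(b) = T AND F = false.
(A) training certified — fails.
(B) ≥60 days' notice — satisfied.
(i): F OR T → true.
(ii) supervisor present — met.
(iii) not (holds permit) — holds.
So (c) is satisfied (T AND T AND T).
So (1) is satisfied (F OR F OR T).
(i) not (weather ok) — met.
(ii) coverage ≥ $300,000 — satisfied.
(iii) no residence in 200 ft — holds.
(a): T AND T AND T → true.
(b) own property — not satisfied.
(2) = T OR F = true.
So Overall is satisfied (T AND T).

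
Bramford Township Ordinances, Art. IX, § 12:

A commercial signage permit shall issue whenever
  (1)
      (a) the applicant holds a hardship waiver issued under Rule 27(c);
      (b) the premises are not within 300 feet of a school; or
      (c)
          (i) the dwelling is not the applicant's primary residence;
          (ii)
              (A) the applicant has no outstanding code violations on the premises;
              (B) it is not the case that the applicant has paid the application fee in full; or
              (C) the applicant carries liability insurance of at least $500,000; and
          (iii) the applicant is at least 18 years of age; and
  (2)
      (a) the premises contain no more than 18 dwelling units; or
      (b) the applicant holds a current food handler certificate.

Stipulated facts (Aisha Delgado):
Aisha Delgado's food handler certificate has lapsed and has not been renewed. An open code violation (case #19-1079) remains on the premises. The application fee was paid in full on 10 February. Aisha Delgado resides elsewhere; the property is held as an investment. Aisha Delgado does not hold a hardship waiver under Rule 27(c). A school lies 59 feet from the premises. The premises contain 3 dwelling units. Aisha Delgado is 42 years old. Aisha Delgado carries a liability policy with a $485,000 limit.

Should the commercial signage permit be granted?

(a) hardship waiver — not satisfied.
(b) ≥300 ft from school — not met.
(i) not (primary residence) — met.
(A) no code violations — not met.
(B) not (fee paid) — not met.
(C) insurance ≥ $500,000 — not met.
(ii) = F OR F OR F = false.
(iii) age ≥ 18 — satisfied.
(c): T AND F AND T → false.
(1): F OR F OR F → false.
(a) ≤ 18 units — satisfied.
(b) food handler cert. — not met.
(2): T OR F → true.
So Overall is not satisfied (F AND T).

No — denied.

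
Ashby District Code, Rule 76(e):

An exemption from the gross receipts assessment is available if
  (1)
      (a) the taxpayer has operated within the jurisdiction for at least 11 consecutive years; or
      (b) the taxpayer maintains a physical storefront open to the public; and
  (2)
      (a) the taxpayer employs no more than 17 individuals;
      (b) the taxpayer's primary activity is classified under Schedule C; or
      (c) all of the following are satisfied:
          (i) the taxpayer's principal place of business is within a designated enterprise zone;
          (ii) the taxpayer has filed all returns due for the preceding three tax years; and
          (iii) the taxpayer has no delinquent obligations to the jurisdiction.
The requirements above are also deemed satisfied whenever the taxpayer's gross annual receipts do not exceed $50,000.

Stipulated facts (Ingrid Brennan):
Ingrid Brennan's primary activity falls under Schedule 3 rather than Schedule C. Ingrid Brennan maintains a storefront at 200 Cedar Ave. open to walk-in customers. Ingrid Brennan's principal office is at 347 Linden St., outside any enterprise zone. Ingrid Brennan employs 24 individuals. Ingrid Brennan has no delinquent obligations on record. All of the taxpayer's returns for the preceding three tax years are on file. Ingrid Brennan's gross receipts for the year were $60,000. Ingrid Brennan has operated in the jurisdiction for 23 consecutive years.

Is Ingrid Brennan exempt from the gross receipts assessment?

No — not exempt.

(a) ≥ 11 yrs in jurisdiction — met.
(b) has storefront — satisfied.
So (1) is satisfied (T OR T).
(a) ≤ 17 employees — not met.
(b) Schedule C activity — not satisfied.
(i) in enterprise zone — not satisfied.
(ii) returns current — satisfied.
(iii) no delinquency — satisfied.
So (c) is not satisfied (F AND T AND T).
(2): F OR F OR F → false.
Overall = T AND F = false.
Exception (receipts ≤ $50,000) — not satisfied.
Result: main false OR exception false → false.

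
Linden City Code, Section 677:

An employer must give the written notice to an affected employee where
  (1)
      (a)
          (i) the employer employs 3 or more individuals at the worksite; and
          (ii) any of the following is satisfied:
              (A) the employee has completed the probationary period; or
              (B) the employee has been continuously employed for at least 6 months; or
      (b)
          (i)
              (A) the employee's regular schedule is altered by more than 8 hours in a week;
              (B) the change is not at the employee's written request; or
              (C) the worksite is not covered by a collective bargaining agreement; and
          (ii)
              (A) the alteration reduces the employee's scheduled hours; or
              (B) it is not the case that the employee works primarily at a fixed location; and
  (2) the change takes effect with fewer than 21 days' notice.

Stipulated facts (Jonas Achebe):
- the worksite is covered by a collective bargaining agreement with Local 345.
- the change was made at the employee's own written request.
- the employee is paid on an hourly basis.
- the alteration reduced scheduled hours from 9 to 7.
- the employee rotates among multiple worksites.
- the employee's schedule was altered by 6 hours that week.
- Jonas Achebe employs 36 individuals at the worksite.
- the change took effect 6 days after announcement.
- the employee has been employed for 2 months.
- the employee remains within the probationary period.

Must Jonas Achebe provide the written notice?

(i) ≥ 3 at site — holds.
(A) past probation — not met.
(B) tenure ≥ 6 mo. — fails.
So (ii) is not satisfied (F OR F).
(a) = T AND F = false.
(A) schedule shift > 8h — not satisfied.
(B) not employee-requested — fails.
(C) no CBA — not satisfied.
(i) = F OR F OR F = false.
(A) hours reduced — satisfied.
(B) not (fixed location) — satisfied.
(ii): T OR T → true.
So (b) is not satisfied (F AND T).
So (1) is not satisfied (F OR F).
(2) < 21 days' notice — met.
So Overall is not satisfied (F AND T).

No — not required.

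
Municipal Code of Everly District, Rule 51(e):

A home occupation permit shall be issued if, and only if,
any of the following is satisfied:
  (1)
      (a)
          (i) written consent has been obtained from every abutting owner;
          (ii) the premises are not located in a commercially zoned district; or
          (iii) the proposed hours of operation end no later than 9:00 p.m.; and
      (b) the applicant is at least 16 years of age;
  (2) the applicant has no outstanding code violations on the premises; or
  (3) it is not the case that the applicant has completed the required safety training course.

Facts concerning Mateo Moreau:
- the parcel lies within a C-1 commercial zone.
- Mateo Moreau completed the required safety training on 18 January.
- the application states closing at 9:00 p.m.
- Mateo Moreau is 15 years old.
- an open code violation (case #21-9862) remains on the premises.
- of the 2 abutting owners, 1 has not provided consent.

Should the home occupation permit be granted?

No — denied.

(i) all abutters consent — not satisfied.
(ii) not (commercially zoned) — not met.
(iii) closes by 9 p.m. — holds.
(a) = F OR F OR T = true.
(b) age ≥ 16 — not met.
(1): T AND F → false.
(2) no code violations — fails.
(3) not (safety training) — not satisfied.
So Overall is not satisfied (F OR F OR F).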